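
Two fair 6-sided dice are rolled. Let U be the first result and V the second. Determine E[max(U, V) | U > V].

14/3

P(U > V) = 5/12.
Summing max(U,V)·P(x,y) over outcomes with U > V gives 35/18.
E[max(U, V) | U > V] = (35/18) / (5/12) = 14/3.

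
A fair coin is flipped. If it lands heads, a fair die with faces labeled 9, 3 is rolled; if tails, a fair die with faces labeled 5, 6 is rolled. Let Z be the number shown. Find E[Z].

23/4

E[Z | heads] = (9+3)/2 = 6.
E[Z | tails] = (5+6)/2 = 11/2.
By the law of total expectation,
E[Z] = (1/2)·(6) + (1/2)·(11/2) = 23/4.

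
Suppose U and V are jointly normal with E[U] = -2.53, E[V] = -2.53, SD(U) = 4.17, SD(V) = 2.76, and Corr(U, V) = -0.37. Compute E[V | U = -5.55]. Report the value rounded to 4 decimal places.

For a bivariate normal, E[V | U=x] = μ_V + ρ·(σ_V/σ_U)·(x − μ_U).
E[V | U=-5.55] = -2.53 + (-0.37)·(2.76/4.17)·(-5.55 − (-2.53)) = -2.53 + (-0.24489)·(-3.02) = -1.7904.

-1.7904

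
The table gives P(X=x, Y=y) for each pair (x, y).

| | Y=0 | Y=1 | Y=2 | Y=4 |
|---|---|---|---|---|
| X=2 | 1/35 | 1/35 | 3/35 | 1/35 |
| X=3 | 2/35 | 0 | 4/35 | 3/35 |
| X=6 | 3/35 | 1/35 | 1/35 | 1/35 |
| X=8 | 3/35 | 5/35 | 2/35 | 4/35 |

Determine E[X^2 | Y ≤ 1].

P(Y ≤ 1) = 16/35.
Σ X^2·P over the event = 4·(1/35) + 4·(1/35) + 9·(2/35) + 36·(3/35) + 36·(1/35) + 64·(3/35) + 64·(5/35) = 682/35.
E[X^2 | Y ≤ 1] = (682/35) / (16/35) = 341/8.

341/8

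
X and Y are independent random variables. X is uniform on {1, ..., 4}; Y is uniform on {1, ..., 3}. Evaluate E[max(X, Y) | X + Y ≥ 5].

Outcomes with X + Y ≥ 5: (2,3), (3,2), (3,3), (4,1), (4,2), (4,3), each with probability 1/12.
E[max(X, Y) | X + Y ≥ 5] = (3 + 3 + 3 + 4 + 4 + 4) / 6 = 7/2.

7/2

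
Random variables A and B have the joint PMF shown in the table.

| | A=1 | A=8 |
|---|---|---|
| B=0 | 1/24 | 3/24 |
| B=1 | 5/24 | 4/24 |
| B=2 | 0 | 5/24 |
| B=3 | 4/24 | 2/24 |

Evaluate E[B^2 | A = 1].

P(A = 1) = 5/12.
Σ B^2·P over the event = 0·(1/24) + 1·(5/24) + 9·(4/24) = 41/24.
E[B^2 | A = 1] = (41/24) / (5/12) = 41/10.

41/10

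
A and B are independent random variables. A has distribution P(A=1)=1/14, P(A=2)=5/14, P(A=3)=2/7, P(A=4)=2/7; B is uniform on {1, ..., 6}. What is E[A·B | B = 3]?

117/14

P(B = 3) = 1/6.
Summing AB·P(x,y) over outcomes with B = 3 gives 39/28.
E[A·B | B = 3] = (39/28) / (1/6) = 117/14.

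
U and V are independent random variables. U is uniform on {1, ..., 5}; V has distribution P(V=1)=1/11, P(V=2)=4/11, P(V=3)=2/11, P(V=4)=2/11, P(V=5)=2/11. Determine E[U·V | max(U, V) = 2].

26/9

P(max(U, V) = 2) = 9/55.
Summing UV·P(x,y) over outcomes with max(U, V) = 2 gives 26/55.
E[U·V | max(U, V) = 2] = (26/55) / (9/55) = 26/9.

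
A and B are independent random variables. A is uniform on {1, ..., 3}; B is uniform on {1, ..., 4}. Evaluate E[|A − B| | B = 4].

P(B = 4) = 1/4.
Summing |A−B|·P(x,y) over outcomes with B = 4 gives 1/2.
E[|A − B| | B = 4] = (1/2) / (1/4) = 2.

2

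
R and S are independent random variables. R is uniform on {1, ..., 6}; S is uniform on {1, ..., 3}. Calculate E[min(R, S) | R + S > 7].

8/3

Outcomes with R + S > 7: (5,3), (6,2), (6,3), each with probability 1/18.
E[min(R, S) | R + S > 7] = (3 + 2 + 3) / 3 = 8/3.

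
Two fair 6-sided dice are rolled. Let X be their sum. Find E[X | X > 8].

P(X > 8) = 5/18.
Σ over the event: 9·1/9 + 10·1/12 + 11·1/18 + 12·1/36 = 25/9.
E[X | X > 8] = (25/9) / (5/18) = 10.

10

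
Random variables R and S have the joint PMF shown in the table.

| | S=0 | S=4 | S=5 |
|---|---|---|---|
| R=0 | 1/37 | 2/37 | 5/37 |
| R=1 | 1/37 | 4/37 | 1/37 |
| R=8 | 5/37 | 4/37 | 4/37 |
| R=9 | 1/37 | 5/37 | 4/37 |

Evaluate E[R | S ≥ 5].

P(S ≥ 5) = 14/37.
Σ R·P over the event = 0·(5/37) + 1·(1/37) + 8·(4/37) + 9·(4/37) = 69/37.
E[R | S ≥ 5] = (69/37) / (14/37) = 69/14.

69/14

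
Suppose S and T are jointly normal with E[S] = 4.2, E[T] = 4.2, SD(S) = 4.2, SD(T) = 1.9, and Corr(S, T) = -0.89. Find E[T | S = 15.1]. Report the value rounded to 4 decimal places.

For a bivariate normal, E[T | S=x] = μ_T + ρ·(σ_T/σ_S)·(x − μ_S).
E[T | S=15.1] = 4.2 + (-0.89)·(1.9/4.2)·(15.1 − (4.2)) = 4.2 + (-0.402619)·(10.9) = -0.1885.

-0.1885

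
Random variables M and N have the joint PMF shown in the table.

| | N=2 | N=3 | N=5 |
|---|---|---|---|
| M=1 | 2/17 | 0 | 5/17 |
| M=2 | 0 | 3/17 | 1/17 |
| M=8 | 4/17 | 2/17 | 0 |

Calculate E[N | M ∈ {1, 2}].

P(M ∈ {1, 2}) = 11/17.
Summing N·P(M=x,N=y) over the conditioning event gives 43/17.
E[N | M ∈ {1, 2}] = (43/17) / (11/17) = 43/11.

43/11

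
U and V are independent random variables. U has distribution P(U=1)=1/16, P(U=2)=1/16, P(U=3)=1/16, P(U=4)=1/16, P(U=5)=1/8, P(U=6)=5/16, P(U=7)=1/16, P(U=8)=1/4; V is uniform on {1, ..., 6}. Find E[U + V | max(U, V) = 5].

P(max(U, V) = 5) = 7/48.
Summing (U+V)·P(x,y) over outcomes with max(U, V) = 5 gives 55/48.
E[U + V | max(U, V) = 5] = (55/48) / (7/48) = 55/7.

55/7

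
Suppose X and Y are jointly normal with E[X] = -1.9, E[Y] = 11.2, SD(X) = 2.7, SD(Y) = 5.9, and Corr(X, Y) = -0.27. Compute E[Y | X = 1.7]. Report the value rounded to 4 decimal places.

9.0760

The regression of Y on X has slope ρ·σ_Y/σ_X and passes through (μ_X, μ_Y).
E[Y | X=1.7] = 11.2 + (-0.27)·(5.9/2.7)·(1.7 − (-1.9)) = 11.2 + (-0.59)·(3.6) = 9.0760.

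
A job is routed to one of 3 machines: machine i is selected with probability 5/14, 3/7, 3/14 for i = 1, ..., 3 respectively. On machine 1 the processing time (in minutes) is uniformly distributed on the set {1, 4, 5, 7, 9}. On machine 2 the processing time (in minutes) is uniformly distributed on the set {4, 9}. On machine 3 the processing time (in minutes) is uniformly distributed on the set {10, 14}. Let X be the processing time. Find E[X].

101/14

E[X | machine 1] = (1+4+5+7+9)/5 = 26/5.
E[X | machine 2] = (4+9)/2 = 13/2.
E[X | machine 3] = (10+14)/2 = 12.
By the law of total expectation,
E[X] = (5/14)·(26/5) + (3/7)·(13/2) + (3/14)·(12) = 101/14.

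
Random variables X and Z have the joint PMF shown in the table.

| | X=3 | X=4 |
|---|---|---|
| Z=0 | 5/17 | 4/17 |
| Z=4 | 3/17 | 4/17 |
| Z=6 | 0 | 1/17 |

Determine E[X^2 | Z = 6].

P(Z = 6) = 1/17.
Σ X^2·P over the event = 16·(1/17) = 16/17.
E[X^2 | Z = 6] = (16/17) / (1/17) = 16.

16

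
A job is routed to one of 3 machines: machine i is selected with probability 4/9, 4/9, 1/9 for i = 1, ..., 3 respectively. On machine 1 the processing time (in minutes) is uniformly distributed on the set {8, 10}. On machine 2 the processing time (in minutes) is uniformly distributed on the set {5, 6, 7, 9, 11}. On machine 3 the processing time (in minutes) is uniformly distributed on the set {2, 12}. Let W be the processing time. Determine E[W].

E[W | machine 1] = (8+10)/2 = 9.
E[W | machine 2] = (5+6+7+9+11)/5 = 38/5.
E[W | machine 3] = (2+12)/2 = 7.
By the law of total expectation,
E[W] = (4/9)·(9) + (4/9)·(38/5) + (1/9)·(7) = 367/45.

367/45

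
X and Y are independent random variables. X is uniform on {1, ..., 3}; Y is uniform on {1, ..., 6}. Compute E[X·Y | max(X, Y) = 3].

27/5

P(max(X, Y) = 3) = 5/18.
Summing XY·P(x,y) over outcomes with max(X, Y) = 3 gives 3/2.
E[X·Y | max(X, Y) = 3] = (3/2) / (5/18) = 27/5.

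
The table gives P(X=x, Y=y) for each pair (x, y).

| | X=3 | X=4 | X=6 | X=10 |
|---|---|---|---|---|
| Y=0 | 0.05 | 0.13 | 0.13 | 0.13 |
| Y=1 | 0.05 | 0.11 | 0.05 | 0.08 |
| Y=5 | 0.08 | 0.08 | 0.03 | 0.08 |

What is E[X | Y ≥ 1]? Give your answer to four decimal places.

5.7679

P(Y ≥ 1) = 0.56.
Σ X·P over the event = 3·(0.05) + 3·(0.08) + 4·(0.11) + 4·(0.08) + 6·(0.05) + 6·(0.03) + 10·(0.08) + 10·(0.08) = 3.23.
E[X | Y ≥ 1] = (3.23) / (0.56) = 5.7679.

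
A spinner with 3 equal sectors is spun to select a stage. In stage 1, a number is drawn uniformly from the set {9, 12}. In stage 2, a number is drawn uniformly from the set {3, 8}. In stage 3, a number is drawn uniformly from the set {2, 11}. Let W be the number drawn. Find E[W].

15/2

E[W | stage 1] = (9+12)/2 = 21/2.
E[W | stage 2] = (3+8)/2 = 11/2.
E[W | stage 3] = (2+11)/2 = 13/2.
E[W] = (1/3)·(21/2) + (1/3)·(11/2) + (1/3)·(13/2) = 15/2.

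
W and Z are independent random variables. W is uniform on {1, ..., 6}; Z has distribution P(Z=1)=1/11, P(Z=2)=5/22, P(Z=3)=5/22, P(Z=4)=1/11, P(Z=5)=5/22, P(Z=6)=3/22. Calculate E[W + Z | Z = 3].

13/2

P(Z = 3) = 5/22.
Summing (W+Z)·P(x,y) over outcomes with Z = 3 gives 65/44.
E[W + Z | Z = 3] = (65/44) / (5/22) = 13/2.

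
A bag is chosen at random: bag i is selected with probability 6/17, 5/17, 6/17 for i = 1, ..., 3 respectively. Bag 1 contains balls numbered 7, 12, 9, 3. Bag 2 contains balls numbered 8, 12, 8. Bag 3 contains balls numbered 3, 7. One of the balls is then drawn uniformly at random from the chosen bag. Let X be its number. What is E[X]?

E[X | bag 1] = (7+12+9+3)/4 = 31/4.
E[X | bag 2] = (8+12+8)/3 = 28/3.
E[X | bag 3] = (3+7)/2 = 5.
E[X] = (6/17)·(31/4) + (5/17)·(28/3) + (6/17)·(5) = 739/102.

739/102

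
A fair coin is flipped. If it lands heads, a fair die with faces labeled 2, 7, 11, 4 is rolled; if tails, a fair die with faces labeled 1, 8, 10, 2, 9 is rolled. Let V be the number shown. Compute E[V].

E[V | heads] = (2+7+11+4)/4 = 6.
E[V | tails] = (1+8+10+2+9)/5 = 6.
By the law of total expectation,
E[V] = (1/2)·(6) + (1/2)·(6) = 6.

6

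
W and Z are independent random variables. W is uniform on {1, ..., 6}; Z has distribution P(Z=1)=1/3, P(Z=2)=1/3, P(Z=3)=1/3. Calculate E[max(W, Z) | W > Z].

P(W > Z) = 2/3.
Summing max(W,Z)·P(x,y) over outcomes with W > Z gives 53/18.
E[max(W, Z) | W > Z] = (53/18) / (2/3) = 53/12.

53/12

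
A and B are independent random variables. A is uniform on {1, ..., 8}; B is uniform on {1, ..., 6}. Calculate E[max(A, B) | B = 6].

51/8

Outcomes with B = 6: (1,6), (2,6), (3,6), (4,6), (5,6), (6,6), (7,6), (8,6), each with probability 1/48.
E[max(A, B) | B = 6] = (6 + 6 + 6 + 6 + 6 + 6 + 7 + 8) / 8 = 51/8.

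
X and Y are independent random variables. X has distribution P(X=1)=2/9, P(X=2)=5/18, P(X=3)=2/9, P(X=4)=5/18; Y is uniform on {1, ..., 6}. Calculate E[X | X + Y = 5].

P(X + Y = 5) = 1/6.
Summing X·P(x,y) over outcomes with X + Y = 5 gives 23/54.
E[X | X + Y = 5] = (23/54) / (1/6) = 23/9.

23/9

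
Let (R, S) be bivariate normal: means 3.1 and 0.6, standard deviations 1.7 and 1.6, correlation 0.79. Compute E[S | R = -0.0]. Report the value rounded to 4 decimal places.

For a bivariate normal, E[S | R=x] = μ_S + ρ·(σ_S/σ_R)·(x − μ_R).
E[S | R=-0.0] = 0.6 + (0.79)·(1.6/1.7)·(-0.0 − (3.1)) = 0.6 + (0.74353)·(-3.1) = -1.7049.

-1.7049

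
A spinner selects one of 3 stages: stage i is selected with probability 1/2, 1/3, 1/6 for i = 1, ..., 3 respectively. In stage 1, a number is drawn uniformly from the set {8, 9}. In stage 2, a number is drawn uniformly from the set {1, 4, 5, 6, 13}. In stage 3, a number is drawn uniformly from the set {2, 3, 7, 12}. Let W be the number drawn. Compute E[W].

E[W | stage 1] = (8+9)/2 = 17/2.
E[W | stage 2] = (1+4+5+6+13)/5 = 29/5.
E[W | stage 3] = (2+3+7+12)/4 = 6.
By the law of total expectation,
E[W] = (1/2)·(17/2) + (1/3)·(29/5) + (1/6)·(6) = 431/60.

431/60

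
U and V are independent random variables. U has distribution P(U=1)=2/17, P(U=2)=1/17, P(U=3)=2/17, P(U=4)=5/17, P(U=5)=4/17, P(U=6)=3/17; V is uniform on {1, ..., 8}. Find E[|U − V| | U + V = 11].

P(U + V = 11) = 7/68.
Summing |U−V|·P(x,y) over outcomes with U + V = 11 gives 4/17.
E[|U − V| | U + V = 11] = (4/17) / (7/68) = 16/7.

16/7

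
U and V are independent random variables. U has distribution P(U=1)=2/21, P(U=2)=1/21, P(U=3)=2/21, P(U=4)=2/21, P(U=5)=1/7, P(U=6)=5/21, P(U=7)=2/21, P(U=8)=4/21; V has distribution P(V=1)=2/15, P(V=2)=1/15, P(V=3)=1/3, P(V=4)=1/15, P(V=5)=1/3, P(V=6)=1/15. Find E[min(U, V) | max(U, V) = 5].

234/77

P(max(U, V) = 5) = 11/45.
Summing min(U,V)·P(x,y) over outcomes with max(U, V) = 5 gives 26/35.
E[min(U, V) | max(U, V) = 5] = (26/35) / (11/45) = 234/77.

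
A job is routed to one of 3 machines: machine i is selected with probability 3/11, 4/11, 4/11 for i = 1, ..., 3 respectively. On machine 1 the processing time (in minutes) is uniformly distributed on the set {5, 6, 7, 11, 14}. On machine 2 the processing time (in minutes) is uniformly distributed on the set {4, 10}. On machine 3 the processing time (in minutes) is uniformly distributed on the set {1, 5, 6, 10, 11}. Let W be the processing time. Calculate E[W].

401/55

E[W | machine 1] = (5+6+7+11+14)/5 = 43/5.
E[W | machine 2] = (4+10)/2 = 7.
E[W | machine 3] = (1+5+6+10+11)/5 = 33/5.
E[W] = (3/11)·(43/5) + (4/11)·(7) + (4/11)·(33/5) = 401/55.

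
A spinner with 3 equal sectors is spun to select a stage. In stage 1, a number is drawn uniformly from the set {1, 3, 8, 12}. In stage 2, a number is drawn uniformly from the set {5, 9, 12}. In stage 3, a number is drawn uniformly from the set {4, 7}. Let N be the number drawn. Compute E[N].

E[N | stage 1] = (1+3+8+12)/4 = 6.
E[N | stage 2] = (5+9+12)/3 = 26/3.
E[N | stage 3] = (4+7)/2 = 11/2.
By the law of total expectation,
E[N] = (1/3)·(6) + (1/3)·(26/3) + (1/3)·(11/2) = 121/18.

121/18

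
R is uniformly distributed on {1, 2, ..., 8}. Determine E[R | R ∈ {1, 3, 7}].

P(R ∈ {1, 3, 7}) = 3/8.
Σ over the event: 1·1/8 + 3·1/8 + 7·1/8 = 11/8.
E[R | R ∈ {1, 3, 7}] = (11/8) / (3/8) = 11/3.

11/3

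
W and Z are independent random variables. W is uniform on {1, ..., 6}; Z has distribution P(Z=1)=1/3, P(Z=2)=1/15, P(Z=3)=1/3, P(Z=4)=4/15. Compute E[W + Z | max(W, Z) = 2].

P(max(W, Z) = 2) = 7/90.
Summing (W+Z)·P(x,y) over outcomes with max(W, Z) = 2 gives 11/45.
E[W + Z | max(W, Z) = 2] = (11/45) / (7/90) = 22/7.

22/7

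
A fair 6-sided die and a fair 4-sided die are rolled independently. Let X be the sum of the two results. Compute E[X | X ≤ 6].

P(X ≤ 6) = 7/12.
Σ over the event: 2·1/24 + 3·1/12 + 4·1/8 + 5·1/6 + 6·1/6 = 8/3.
E[X | X ≤ 6] = (8/3) / (7/12) = 32/7.

32/7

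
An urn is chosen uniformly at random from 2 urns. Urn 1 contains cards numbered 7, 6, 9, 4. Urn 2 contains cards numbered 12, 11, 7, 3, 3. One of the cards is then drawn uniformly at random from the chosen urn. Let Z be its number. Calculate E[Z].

137/20

E[Z | urn 1] = (7+6+9+4)/4 = 13/2.
E[Z | urn 2] = (12+11+7+3+3)/5 = 36/5.
E[Z] = (1/2)·(13/2) + (1/2)·(36/5) = 137/20.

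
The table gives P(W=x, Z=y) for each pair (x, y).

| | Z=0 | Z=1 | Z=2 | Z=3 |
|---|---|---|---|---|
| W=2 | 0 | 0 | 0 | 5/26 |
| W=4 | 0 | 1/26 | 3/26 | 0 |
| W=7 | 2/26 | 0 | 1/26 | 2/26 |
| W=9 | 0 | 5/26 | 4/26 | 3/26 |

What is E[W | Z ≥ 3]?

51/10

P(Z ≥ 3) = 5/13.
Σ W·P over the event = 2·(5/26) + 7·(2/26) + 9·(3/26) = 51/26.
E[W | Z ≥ 3] = (51/26) / (5/13) = 51/10.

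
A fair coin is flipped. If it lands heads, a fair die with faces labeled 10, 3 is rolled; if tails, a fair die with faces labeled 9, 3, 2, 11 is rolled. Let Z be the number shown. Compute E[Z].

51/8

E[Z | heads] = (10+3)/2 = 13/2.
E[Z | tails] = (9+3+2+11)/4 = 25/4.
By the law of total expectation,
E[Z] = (1/2)·(13/2) + (1/2)·(25/4) = 51/8.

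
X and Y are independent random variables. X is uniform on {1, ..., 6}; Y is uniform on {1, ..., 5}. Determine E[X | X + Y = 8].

Outcomes with X + Y = 8: (3,5), (4,4), (5,3), (6,2), each with probability 1/30.
E[X | X + Y = 8] = (3 + 4 + 5 + 6) / 4 = 9/2.

9/2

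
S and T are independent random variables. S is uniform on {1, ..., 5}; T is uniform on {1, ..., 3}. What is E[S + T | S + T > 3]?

P(S + T > 3) = 4/5.
Summing (S+T)·P(x,y) over outcomes with S + T > 3 gives 67/15.
E[S + T | S + T > 3] = (67/15) / (4/5) = 67/12.

67/12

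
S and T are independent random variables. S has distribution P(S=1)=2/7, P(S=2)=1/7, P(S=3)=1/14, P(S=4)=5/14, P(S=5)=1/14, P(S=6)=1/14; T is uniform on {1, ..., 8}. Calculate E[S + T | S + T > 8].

73/7

P(S + T > 8) = 3/8.
Summing (S+T)·P(x,y) over outcomes with S + T > 8 gives 219/56.
E[S + T | S + T > 8] = (219/56) / (3/8) = 73/7.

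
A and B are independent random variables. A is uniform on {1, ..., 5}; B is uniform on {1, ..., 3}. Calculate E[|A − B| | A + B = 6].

2

Outcomes with A + B = 6: (3,3), (4,2), (5,1), each with probability 1/15.
E[|A − B| | A + B = 6] = (0 + 2 + 4) / 3 = 2.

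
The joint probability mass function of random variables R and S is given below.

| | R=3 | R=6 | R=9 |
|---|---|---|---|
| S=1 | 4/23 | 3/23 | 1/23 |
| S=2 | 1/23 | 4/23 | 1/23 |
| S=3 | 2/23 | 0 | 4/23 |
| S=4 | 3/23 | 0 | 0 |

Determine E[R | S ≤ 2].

75/14

P(S ≤ 2) = 14/23.
Σ R·P over the event = 3·(4/23) + 3·(1/23) + 6·(3/23) + 6·(4/23) + 9·(1/23) + 9·(1/23) = 75/23.
E[R | S ≤ 2] = (75/23) / (14/23) = 75/14.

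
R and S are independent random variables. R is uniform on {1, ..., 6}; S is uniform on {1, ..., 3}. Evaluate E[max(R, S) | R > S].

P(R > S) = 2/3.
Summing max(R,S)·P(x,y) over outcomes with R > S gives 53/18.
E[max(R, S) | R > S] = (53/18) / (2/3) = 53/12.

53/12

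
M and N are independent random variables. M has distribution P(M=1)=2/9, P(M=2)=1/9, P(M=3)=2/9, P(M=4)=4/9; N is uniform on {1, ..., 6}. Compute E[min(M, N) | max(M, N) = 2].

P(max(M, N) = 2) = 2/27.
Summing min(M,N)·P(x,y) over outcomes with max(M, N) = 2 gives 5/54.
E[min(M, N) | max(M, N) = 2] = (5/54) / (2/27) = 5/4.

5/4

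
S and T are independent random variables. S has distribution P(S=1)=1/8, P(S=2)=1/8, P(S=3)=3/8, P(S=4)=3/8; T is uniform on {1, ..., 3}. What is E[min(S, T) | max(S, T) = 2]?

P(max(S, T) = 2) = 1/8.
Summing min(S,T)·P(x,y) over outcomes with max(S, T) = 2 gives 1/6.
E[min(S, T) | max(S, T) = 2] = (1/6) / (1/8) = 4/3.

4/3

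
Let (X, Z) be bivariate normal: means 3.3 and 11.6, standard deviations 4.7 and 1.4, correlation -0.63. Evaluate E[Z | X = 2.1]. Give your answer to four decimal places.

For a bivariate normal, E[Z | X=x] = μ_Z + ρ·(σ_Z/σ_X)·(x − μ_X).
E[Z | X=2.1] = 11.6 + (-0.63)·(1.4/4.7)·(2.1 − (3.3)) = 11.6 + (-0.18766)·(-1.2) = 11.8252.

11.8252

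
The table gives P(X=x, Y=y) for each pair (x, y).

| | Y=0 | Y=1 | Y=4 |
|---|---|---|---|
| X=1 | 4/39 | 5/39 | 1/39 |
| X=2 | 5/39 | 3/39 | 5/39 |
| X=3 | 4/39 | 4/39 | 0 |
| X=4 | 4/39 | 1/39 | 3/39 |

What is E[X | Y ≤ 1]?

P(Y ≤ 1) = 10/13.
Summing X·P(X=x,Y=y) over the conditioning event gives 23/13.
E[X | Y ≤ 1] = (23/13) / (10/13) = 23/10.

23/10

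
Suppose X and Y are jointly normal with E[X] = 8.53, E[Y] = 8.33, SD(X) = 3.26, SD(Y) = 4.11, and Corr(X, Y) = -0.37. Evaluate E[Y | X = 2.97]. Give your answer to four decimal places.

10.9236

For a bivariate normal, E[Y | X=x] = μ_Y + ρ·(σ_Y/σ_X)·(x − μ_X).
E[Y | X=2.97] = 8.33 + (-0.37)·(4.11/3.26)·(2.97 − (8.53)) = 8.33 + (-0.46647)·(-5.56) = 10.9236.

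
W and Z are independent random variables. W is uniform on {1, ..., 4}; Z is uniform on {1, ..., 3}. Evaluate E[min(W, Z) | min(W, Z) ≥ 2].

7/3

Outcomes with min(W, Z) ≥ 2: (2,2), (2,3), (3,2), (3,3), (4,2), (4,3), each with probability 1/12.
E[min(W, Z) | min(W, Z) ≥ 2] = (2 + 2 + 2 + 3 + 2 + 3) / 6 = 7/3.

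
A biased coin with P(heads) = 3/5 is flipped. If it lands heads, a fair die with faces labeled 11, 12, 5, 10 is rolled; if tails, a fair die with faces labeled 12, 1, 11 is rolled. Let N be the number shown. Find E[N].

89/10

E[N | heads] = (11+12+5+10)/4 = 19/2.
E[N | tails] = (12+1+11)/3 = 8.
E[N] = (3/5)·(19/2) + (2/5)·(8) = 89/10.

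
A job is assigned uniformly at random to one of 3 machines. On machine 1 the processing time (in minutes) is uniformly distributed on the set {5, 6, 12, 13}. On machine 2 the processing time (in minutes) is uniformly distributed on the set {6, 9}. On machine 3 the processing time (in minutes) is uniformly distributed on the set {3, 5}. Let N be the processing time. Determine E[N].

E[N | machine 1] = (5+6+12+13)/4 = 9.
E[N | machine 2] = (6+9)/2 = 15/2.
E[N | machine 3] = (3+5)/2 = 4.
E[N] = (1/3)·(9) + (1/3)·(15/2) + (1/3)·(4) = 41/6.

41/6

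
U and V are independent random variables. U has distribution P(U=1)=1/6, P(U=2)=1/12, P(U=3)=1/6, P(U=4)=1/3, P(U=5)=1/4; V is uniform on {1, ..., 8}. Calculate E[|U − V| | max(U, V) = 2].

P(max(U, V) = 2) = 1/24.
Summing |U−V|·P(x,y) over outcomes with max(U, V) = 2 gives 1/32.
E[|U − V| | max(U, V) = 2] = (1/32) / (1/24) = 3/4.

3/4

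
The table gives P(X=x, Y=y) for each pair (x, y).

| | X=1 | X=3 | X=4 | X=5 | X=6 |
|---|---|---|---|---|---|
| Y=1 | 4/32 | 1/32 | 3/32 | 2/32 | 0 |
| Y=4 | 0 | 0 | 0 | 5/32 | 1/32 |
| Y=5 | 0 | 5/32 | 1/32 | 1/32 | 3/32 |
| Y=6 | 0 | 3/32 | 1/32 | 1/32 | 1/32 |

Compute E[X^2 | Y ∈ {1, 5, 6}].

P(Y ∈ {1, 5, 6}) = 13/16.
Summing X^2·P(X=x,Y=y) over the conditioning event gives 409/32.
E[X^2 | Y ∈ {1, 5, 6}] = (409/32) / (13/16) = 409/26.

409/26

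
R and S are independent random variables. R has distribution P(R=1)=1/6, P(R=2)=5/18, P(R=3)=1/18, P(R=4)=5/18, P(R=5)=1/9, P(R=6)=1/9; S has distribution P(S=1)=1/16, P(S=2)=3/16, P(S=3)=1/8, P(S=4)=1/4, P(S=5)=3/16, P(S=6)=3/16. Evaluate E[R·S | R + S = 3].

2

P(R + S = 3) = 7/144.
Summing RS·P(x,y) over outcomes with R + S = 3 gives 7/72.
E[R·S | R + S = 3] = (7/72) / (7/144) = 2.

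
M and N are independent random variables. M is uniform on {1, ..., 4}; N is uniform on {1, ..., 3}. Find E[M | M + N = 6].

P(M + N = 6) = 1/6.
Summing M·P(x,y) over outcomes with M + N = 6 gives 7/12.
E[M | M + N = 6] = (7/12) / (1/6) = 7/2.

7/2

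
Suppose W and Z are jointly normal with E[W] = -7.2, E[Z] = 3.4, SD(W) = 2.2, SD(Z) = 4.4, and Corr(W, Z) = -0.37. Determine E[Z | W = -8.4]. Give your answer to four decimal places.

4.2880

For a bivariate normal, E[Z | W=x] = μ_Z + ρ·(σ_Z/σ_W)·(x − μ_W).
E[Z | W=-8.4] = 3.4 + (-0.37)·(4.4/2.2)·(-8.4 − (-7.2)) = 3.4 + (-0.74)·(-1.2) = 4.2880.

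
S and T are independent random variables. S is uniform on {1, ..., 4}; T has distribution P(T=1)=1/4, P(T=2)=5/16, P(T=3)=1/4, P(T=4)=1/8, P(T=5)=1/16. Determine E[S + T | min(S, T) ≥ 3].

99/14

P(min(S, T) ≥ 3) = 7/32.
Summing (S+T)·P(x,y) over outcomes with min(S, T) ≥ 3 gives 99/64.
E[S + T | min(S, T) ≥ 3] = (99/64) / (7/32) = 99/14.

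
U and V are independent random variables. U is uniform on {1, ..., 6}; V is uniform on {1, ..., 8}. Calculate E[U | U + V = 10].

Outcomes with U + V = 10: (2,8), (3,7), (4,6), (5,5), (6,4), each with probability 1/48.
E[U | U + V = 10] = (2 + 3 + 4 + 5 + 6) / 5 = 4.

4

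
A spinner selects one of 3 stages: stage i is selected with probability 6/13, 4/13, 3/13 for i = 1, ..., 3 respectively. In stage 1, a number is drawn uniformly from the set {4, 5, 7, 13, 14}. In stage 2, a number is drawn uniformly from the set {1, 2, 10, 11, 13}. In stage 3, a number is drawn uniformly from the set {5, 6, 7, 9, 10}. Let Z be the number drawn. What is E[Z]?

E[Z | stage 1] = (4+5+7+13+14)/5 = 43/5.
E[Z | stage 2] = (1+2+10+11+13)/5 = 37/5.
E[Z | stage 3] = (5+6+7+9+10)/5 = 37/5.
E[Z] = (6/13)·(43/5) + (4/13)·(37/5) + (3/13)·(37/5) = 517/65.

517/65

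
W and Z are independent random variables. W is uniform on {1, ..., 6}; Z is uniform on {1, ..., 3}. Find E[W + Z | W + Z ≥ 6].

64/9

P(W + Z ≥ 6) = 1/2.
Summing (W+Z)·P(x,y) over outcomes with W + Z ≥ 6 gives 32/9.
E[W + Z | W + Z ≥ 6] = (32/9) / (1/2) = 64/9.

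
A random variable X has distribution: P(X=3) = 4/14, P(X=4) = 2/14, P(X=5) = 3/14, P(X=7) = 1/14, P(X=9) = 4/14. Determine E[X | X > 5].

P(X > 5) = 5/14.
Σ over the event: 7·1/14 + 9·2/7 = 43/14.
E[X | X > 5] = (43/14) / (5/14) = 43/5.

43/5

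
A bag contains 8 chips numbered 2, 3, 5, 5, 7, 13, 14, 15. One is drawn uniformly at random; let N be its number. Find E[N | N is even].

8

P(N is even) = 1/4.
Σ over the event: 2·1/8 + 14·1/8 = 2.
E[N | N is even] = (2) / (1/4) = 8.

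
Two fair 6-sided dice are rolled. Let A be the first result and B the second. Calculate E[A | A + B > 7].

P(A + B > 7) = 5/12.
Summing A·P(x,y) over outcomes with A + B > 7 gives 35/18.
E[A | A + B > 7] = (35/18) / (5/12) = 14/3.

14/3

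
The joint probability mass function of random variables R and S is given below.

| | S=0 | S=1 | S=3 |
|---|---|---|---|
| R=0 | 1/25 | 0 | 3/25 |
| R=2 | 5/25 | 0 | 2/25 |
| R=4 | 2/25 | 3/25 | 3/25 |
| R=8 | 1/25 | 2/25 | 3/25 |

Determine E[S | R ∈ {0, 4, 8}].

P(R ∈ {0, 4, 8}) = 18/25.
Σ S·P over the event = 0·(1/25) + 3·(3/25) + 0·(2/25) + 1·(3/25) + 3·(3/25) + 0·(1/25) + 1·(2/25) + 3·(3/25) = 32/25.
E[S | R ∈ {0, 4, 8}] = (32/25) / (18/25) = 16/9.

16/9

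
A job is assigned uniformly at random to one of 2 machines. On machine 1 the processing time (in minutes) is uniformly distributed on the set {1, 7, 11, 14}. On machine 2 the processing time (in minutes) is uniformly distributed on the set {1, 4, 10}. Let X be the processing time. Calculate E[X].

53/8

E[X | machine 1] = (1+7+11+14)/4 = 33/4.
E[X | machine 2] = (1+4+10)/3 = 5.
E[X] = (1/2)·(33/4) + (1/2)·(5) = 53/8.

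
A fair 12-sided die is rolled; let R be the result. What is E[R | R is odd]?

6

Given R is odd, R is equally likely to be any of {1, 3, 5, 7, 9, 11}.
E[R | R is odd] = (1 + 3 + 5 + 7 + 9 + 11) / 6 = 6.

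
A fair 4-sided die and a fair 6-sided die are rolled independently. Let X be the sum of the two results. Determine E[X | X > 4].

62/9

P(X > 4) = 3/4.
Σ over the event: 5·1/6 + 6·1/6 + 7·1/6 + 8·1/8 + 9·1/12 + 10·1/24 = 31/6.
E[X | X > 4] = (31/6) / (3/4) = 62/9.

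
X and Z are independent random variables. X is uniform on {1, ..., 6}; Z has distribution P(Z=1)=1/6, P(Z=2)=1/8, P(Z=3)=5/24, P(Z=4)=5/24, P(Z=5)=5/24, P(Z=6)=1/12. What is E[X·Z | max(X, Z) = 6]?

336/17

P(max(X, Z) = 6) = 17/72.
Summing XZ·P(x,y) over outcomes with max(X, Z) = 6 gives 14/3.
E[X·Z | max(X, Z) = 6] = (14/3) / (17/72) = 336/17.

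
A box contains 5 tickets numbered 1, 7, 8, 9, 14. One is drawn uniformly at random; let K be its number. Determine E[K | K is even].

P(K is even) = 2/5.
Σ over the event: 8·1/5 + 14·1/5 = 22/5.
E[K | K is even] = (22/5) / (2/5) = 11.

11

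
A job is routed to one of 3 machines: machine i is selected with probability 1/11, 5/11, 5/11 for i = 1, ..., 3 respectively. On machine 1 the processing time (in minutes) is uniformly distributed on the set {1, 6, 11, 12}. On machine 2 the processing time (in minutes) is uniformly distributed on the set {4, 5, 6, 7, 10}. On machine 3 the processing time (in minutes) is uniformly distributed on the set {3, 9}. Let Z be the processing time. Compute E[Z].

139/22

E[Z | machine 1] = (1+6+11+12)/4 = 15/2.
E[Z | machine 2] = (4+5+6+7+10)/5 = 32/5.
E[Z | machine 3] = (3+9)/2 = 6.
By the law of total expectation,
E[Z] = (1/11)·(15/2) + (5/11)·(32/5) + (5/11)·(6) = 139/22.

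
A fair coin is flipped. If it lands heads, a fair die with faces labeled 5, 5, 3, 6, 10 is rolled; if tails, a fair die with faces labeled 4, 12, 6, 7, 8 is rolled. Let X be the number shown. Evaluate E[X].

33/5

E[X | heads] = (5+5+3+6+10)/5 = 29/5.
E[X | tails] = (4+12+6+7+8)/5 = 37/5.
E[X] = (1/2)·(29/5) + (1/2)·(37/5) = 33/5.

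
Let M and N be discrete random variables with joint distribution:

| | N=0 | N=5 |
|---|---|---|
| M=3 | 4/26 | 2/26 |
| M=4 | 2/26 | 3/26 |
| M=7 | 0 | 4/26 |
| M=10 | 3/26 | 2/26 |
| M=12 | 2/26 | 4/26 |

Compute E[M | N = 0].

P(N = 0) = 11/26.
Σ M·P over the event = 3·(4/26) + 4·(2/26) + 10·(3/26) + 12·(2/26) = 37/13.
E[M | N = 0] = (37/13) / (11/26) = 74/11.

74/11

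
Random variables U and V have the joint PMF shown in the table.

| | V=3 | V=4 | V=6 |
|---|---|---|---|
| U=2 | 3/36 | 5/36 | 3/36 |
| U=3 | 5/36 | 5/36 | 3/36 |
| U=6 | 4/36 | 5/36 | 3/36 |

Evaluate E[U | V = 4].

11/3

P(V = 4) = 5/12.
Σ U·P over the event = 2·(5/36) + 3·(5/36) + 6·(5/36) = 55/36.
E[U | V = 4] = (55/36) / (5/12) = 11/3.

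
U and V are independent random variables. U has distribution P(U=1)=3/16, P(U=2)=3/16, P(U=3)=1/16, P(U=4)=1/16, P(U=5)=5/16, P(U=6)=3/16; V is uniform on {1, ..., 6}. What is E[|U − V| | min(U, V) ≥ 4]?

22/27

P(min(U, V) ≥ 4) = 9/32.
Summing |U−V|·P(x,y) over outcomes with min(U, V) ≥ 4 gives 11/48.
E[|U − V| | min(U, V) ≥ 4] = (11/48) / (9/32) = 22/27.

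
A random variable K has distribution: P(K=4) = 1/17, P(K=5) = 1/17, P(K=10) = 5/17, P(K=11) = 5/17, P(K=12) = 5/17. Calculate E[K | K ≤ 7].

P(K ≤ 7) = 2/17.
Σ over the event: 4·1/17 + 5·1/17 = 9/17.
E[K | K ≤ 7] = (9/17) / (2/17) = 9/2.

9/2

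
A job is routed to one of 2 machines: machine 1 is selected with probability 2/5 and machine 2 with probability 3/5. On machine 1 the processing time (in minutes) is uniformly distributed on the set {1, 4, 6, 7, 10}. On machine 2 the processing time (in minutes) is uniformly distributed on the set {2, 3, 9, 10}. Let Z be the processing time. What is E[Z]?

146/25

E[Z | machine 1] = (1+4+6+7+10)/5 = 28/5.
E[Z | machine 2] = (2+3+9+10)/4 = 6.
By the law of total expectation,
E[Z] = (2/5)·(28/5) + (3/5)·(6) = 146/25.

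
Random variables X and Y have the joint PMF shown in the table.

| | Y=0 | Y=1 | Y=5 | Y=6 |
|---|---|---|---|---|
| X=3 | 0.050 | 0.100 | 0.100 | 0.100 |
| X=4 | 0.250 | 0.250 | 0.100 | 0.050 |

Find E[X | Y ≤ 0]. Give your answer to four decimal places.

3.8333

P(Y ≤ 0) = 0.300.
Σ X·P over the event = 3·(0.050) + 4·(0.250) = 1.150.
E[X | Y ≤ 0] = (1.150) / (0.300) = 3.8333.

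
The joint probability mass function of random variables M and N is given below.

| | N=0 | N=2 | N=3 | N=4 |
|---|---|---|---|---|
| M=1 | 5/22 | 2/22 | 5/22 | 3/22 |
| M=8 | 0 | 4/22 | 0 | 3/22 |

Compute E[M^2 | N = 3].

1

P(N = 3) = 5/22.
Σ M^2·P over the event = 1·(5/22) = 5/22.
E[M^2 | N = 3] = (5/22) / (5/22) = 1.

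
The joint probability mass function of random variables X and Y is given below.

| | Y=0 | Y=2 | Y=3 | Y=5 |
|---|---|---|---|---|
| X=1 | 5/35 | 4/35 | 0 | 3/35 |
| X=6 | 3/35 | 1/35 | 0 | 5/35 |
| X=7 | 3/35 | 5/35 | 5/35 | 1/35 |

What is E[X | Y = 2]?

P(Y = 2) = 2/7.
Σ X·P over the event = 1·(4/35) + 6·(1/35) + 7·(5/35) = 9/7.
E[X | Y = 2] = (9/7) / (2/7) = 9/2.

9/2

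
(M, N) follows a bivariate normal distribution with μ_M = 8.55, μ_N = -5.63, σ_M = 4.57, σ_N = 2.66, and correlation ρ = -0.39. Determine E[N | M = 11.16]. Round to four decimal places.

The regression of N on M has slope ρ·σ_N/σ_M and passes through (μ_M, μ_N).
E[N | M=11.16] = -5.63 + (-0.39)·(2.66/4.57)·(11.16 − (8.55)) = -5.63 + (-0.227)·(2.61) = -6.2225.

-6.2225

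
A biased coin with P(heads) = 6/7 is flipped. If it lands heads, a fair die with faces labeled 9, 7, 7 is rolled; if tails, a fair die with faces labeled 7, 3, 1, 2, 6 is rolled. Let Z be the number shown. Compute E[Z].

E[Z | heads] = (9+7+7)/3 = 23/3.
E[Z | tails] = (7+3+1+2+6)/5 = 19/5.
E[Z] = (6/7)·(23/3) + (1/7)·(19/5) = 249/35.

249/35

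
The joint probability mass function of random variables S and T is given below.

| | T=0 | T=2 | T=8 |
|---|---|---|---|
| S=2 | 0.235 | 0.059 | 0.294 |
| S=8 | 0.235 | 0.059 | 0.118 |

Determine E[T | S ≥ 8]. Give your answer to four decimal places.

P(S ≥ 8) = 0.412.
Σ T·P over the event = 0·(0.235) + 2·(0.059) + 8·(0.118) = 1.062.
E[T | S ≥ 8] = (1.062) / (0.412) = 2.5777.

2.5777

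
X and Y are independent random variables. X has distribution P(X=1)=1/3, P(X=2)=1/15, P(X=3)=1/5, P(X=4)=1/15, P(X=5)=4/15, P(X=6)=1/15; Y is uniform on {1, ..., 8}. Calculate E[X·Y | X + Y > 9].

P(X + Y > 9) = 31/120.
Summing XY·P(x,y) over outcomes with X + Y > 9 gives 187/24.
E[X·Y | X + Y > 9] = (187/24) / (31/120) = 935/31.

935/31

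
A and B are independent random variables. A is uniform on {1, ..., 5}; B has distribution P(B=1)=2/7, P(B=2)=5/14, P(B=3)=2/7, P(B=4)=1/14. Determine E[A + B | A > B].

P(A > B) = 4/7.
Summing (A+B)·P(x,y) over outcomes with A > B gives 33/10.
E[A + B | A > B] = (33/10) / (4/7) = 231/40.

231/40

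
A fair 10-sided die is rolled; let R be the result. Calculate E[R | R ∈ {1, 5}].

P(R ∈ {1, 5}) = 1/5.
Σ over the event: 1·1/10 + 5·1/10 = 3/5.
E[R | R ∈ {1, 5}] = (3/5) / (1/5) = 3.

3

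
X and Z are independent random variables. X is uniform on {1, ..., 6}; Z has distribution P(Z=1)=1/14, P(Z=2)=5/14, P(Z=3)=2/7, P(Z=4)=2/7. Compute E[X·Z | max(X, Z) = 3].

35/6

P(max(X, Z) = 3) = 3/14.
Summing XZ·P(x,y) over outcomes with max(X, Z) = 3 gives 5/4.
E[X·Z | max(X, Z) = 3] = (5/4) / (3/14) = 35/6.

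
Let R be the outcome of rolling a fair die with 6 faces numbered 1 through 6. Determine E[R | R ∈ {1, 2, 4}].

P(R ∈ {1, 2, 4}) = 1/2.
Σ over the event: 1·1/6 + 2·1/6 + 4·1/6 = 7/6.
E[R | R ∈ {1, 2, 4}] = (7/6) / (1/2) = 7/3.

7/3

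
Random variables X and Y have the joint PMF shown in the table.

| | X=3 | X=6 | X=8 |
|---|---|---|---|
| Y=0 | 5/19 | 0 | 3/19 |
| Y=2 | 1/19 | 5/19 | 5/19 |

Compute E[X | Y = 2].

73/11

P(Y = 2) = 11/19.
Σ X·P over the event = 3·(1/19) + 6·(5/19) + 8·(5/19) = 73/19.
E[X | Y = 2] = (73/19) / (11/19) = 73/11.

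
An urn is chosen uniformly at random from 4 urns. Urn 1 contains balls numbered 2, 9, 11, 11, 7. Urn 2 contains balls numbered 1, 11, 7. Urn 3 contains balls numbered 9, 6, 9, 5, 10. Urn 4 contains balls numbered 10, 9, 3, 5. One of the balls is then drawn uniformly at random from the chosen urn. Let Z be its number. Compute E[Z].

1733/240

E[Z | urn 1] = (2+9+11+11+7)/5 = 8.
E[Z | urn 2] = (1+11+7)/3 = 19/3.
E[Z | urn 3] = (9+6+9+5+10)/5 = 39/5.
E[Z | urn 4] = (10+9+3+5)/4 = 27/4.
By the law of total expectation,
E[Z] = (1/4)·(8) + (1/4)·(19/3) + (1/4)·(39/5) + (1/4)·(27/4) = 1733/240.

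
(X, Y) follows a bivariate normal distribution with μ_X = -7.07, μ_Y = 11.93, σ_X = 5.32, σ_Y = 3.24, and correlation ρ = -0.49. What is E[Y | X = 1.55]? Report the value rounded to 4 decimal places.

9.3576

E[Y | X=x] = μ_Y + ρ(σ_Y/σ_X)(x − μ_X) for jointly normal variables.
E[Y | X=1.55] = 11.93 + (-0.49)·(3.24/5.32)·(1.55 − (-7.07)) = 11.93 + (-0.29842)·(8.62) = 9.3576.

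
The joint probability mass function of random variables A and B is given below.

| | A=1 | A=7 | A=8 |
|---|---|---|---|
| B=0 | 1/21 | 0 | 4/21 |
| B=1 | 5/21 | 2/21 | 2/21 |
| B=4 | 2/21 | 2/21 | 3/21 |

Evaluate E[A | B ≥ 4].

40/7

P(B ≥ 4) = 1/3.
Σ A·P over the event = 1·(2/21) + 7·(2/21) + 8·(3/21) = 40/21.
E[A | B ≥ 4] = (40/21) / (1/3) = 40/7.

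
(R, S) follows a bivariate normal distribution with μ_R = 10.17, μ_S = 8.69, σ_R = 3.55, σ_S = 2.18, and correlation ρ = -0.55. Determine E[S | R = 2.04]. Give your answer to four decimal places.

11.4359

E[S | R=x] = μ_S + ρ(σ_S/σ_R)(x − μ_R) for jointly normal variables.
E[S | R=2.04] = 8.69 + (-0.55)·(2.18/3.55)·(2.04 − (10.17)) = 8.69 + (-0.33775)·(-8.13) = 11.4359.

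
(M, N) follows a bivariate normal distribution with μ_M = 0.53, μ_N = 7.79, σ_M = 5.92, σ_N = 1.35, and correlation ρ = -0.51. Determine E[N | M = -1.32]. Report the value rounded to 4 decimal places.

8.0052

The regression of N on M has slope ρ·σ_N/σ_M and passes through (μ_M, μ_N).
E[N | M=-1.32] = 7.79 + (-0.51)·(1.35/5.92)·(-1.32 − (0.53)) = 7.79 + (-0.1163)·(-1.85) = 8.0052.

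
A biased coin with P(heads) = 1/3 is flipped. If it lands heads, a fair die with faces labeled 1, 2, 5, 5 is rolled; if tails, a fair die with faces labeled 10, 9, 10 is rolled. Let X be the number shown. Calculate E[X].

271/36

E[X | heads] = (1+2+5+5)/4 = 13/4.
E[X | tails] = (10+9+10)/3 = 29/3.
E[X] = (1/3)·(13/4) + (2/3)·(29/3) = 271/36.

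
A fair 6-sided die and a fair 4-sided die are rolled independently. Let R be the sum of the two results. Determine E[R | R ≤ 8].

116/21

P(R ≤ 8) = 7/8.
Σ over the event: 2·1/24 + 3·1/12 + 4·1/8 + 5·1/6 + 6·1/6 + 7·1/6 + 8·1/8 = 29/6.
E[R | R ≤ 8] = (29/6) / (7/8) = 116/21.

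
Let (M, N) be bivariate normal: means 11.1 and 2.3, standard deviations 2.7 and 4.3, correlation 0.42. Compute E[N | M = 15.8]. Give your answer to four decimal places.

5.4438

E[N | M=x] = μ_N + ρ(σ_N/σ_M)(x − μ_M) for jointly normal variables.
E[N | M=15.8] = 2.3 + (0.42)·(4.3/2.7)·(15.8 − (11.1)) = 2.3 + (0.66889)·(4.7) = 5.4438.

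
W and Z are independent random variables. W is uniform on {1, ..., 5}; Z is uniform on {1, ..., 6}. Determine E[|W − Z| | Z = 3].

Outcomes with Z = 3: (1,3), (2,3), (3,3), (4,3), (5,3), each with probability 1/30.
E[|W − Z| | Z = 3] = (2 + 1 + 0 + 1 + 2) / 5 = 6/5.

6/5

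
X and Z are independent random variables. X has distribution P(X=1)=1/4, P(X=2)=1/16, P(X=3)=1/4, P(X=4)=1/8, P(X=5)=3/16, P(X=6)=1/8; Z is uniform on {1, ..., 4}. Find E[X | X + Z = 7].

47/11

P(X + Z = 7) = 11/64.
Summing X·P(x,y) over outcomes with X + Z = 7 gives 47/64.
E[X | X + Z = 7] = (47/64) / (11/64) = 47/11.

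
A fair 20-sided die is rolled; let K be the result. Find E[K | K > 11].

16

Given K > 11, K is equally likely to be any of {12, 13, 14, 15, 16, 17, 18, 19, 20}.
E[K | K > 11] = (12 + 13 + 14 + 15 + 16 + 17 + 18 + 19 + 20) / 9 = 16.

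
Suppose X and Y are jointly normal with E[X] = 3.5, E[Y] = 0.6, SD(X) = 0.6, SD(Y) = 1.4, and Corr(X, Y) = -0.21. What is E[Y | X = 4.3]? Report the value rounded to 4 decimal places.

0.2080

The regression of Y on X has slope ρ·σ_Y/σ_X and passes through (μ_X, μ_Y).
E[Y | X=4.3] = 0.6 + (-0.21)·(1.4/0.6)·(4.3 − (3.5)) = 0.6 + (-0.49)·(0.8) = 0.2080.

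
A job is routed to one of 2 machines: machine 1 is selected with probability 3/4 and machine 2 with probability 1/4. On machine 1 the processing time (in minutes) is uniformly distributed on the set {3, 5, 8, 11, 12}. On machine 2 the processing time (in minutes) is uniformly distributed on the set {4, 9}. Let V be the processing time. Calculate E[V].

299/40

E[V | machine 1] = (3+5+8+11+12)/5 = 39/5.
E[V | machine 2] = (4+9)/2 = 13/2.
By the law of total expectation,
E[V] = (3/4)·(39/5) + (1/4)·(13/2) = 299/40.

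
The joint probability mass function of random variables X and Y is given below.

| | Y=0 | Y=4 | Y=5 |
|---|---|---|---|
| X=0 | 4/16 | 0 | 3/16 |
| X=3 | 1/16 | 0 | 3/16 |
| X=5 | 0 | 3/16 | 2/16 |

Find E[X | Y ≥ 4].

P(Y ≥ 4) = 11/16.
Σ X·P over the event = 0·(3/16) + 3·(3/16) + 5·(3/16) + 5·(2/16) = 17/8.
E[X | Y ≥ 4] = (17/8) / (11/16) = 34/11.

34/11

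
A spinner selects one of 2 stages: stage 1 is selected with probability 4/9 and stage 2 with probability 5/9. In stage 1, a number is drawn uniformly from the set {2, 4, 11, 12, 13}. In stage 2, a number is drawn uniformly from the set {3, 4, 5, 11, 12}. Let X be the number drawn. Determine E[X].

E[X | stage 1] = (2+4+11+12+13)/5 = 42/5.
E[X | stage 2] = (3+4+5+11+12)/5 = 7.
E[X] = (4/9)·(42/5) + (5/9)·(7) = 343/45.

343/45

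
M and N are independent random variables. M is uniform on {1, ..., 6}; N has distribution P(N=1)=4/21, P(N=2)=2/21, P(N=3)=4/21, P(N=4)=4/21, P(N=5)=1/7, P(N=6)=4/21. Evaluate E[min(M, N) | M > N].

P(M > N) = 17/42.
Summing min(M,N)·P(x,y) over outcomes with M > N gives 17/18.
E[min(M, N) | M > N] = (17/18) / (17/42) = 7/3.

7/3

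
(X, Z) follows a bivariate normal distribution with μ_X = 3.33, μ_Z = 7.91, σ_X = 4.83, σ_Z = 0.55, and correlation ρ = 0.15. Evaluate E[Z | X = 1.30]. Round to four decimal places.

The regression of Z on X has slope ρ·σ_Z/σ_X and passes through (μ_X, μ_Z).
E[Z | X=1.30] = 7.91 + (0.15)·(0.55/4.83)·(1.30 − (3.33)) = 7.91 + (0.017081)·(-2.03) = 7.8753.

7.8753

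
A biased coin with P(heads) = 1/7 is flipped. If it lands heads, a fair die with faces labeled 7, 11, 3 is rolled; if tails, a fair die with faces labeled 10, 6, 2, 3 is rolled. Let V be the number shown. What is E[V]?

E[V | heads] = (7+11+3)/3 = 7.
E[V | tails] = (10+6+2+3)/4 = 21/4.
By the law of total expectation,
E[V] = (1/7)·(7) + (6/7)·(21/4) = 11/2.

11/2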